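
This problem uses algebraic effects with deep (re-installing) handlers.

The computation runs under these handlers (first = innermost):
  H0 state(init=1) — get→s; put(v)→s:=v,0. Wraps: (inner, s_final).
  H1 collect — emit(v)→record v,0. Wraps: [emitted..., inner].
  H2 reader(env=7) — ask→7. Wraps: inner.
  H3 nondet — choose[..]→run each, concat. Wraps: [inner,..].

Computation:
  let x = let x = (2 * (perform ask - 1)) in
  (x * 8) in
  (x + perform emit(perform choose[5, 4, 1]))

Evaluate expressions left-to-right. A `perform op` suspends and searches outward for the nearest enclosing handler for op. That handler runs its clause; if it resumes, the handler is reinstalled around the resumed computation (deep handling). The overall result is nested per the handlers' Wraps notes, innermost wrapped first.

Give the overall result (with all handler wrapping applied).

Answer: [[5, (96, 1)], [4, (96, 1)], [1, (96, 1)]]

Step-by-step:
ask @ H2 ⇒ 7
choose[5, 4, 1] @ H3
  branch[0] choose=5:
    emit(5) @ H1 ⇒ out+=5
    H0 returns (96, 1)
    H1 returns [5, (96, 1)]
    H2 returns [5, (96, 1)]
    H3 returns [[5, (96, 1)]]
  branch[1] choose=4:
    emit(4) @ H1 ⇒ out+=4
    H0 returns (96, 1)
    H1 returns [4, (96, 1)]
    H2 returns [4, (96, 1)]
    H3 returns [[4, (96, 1)]]
  branch[2] choose=1:
    emit(1) @ H1 ⇒ out+=1
    H0 returns (96, 1)
    H1 returns [1, (96, 1)]
    H2 returns [1, (96, 1)]
    H3 returns [[1, (96, 1)]]
= [[5, (96, 1)], [4, (96, 1)], [1, (96, 1)]]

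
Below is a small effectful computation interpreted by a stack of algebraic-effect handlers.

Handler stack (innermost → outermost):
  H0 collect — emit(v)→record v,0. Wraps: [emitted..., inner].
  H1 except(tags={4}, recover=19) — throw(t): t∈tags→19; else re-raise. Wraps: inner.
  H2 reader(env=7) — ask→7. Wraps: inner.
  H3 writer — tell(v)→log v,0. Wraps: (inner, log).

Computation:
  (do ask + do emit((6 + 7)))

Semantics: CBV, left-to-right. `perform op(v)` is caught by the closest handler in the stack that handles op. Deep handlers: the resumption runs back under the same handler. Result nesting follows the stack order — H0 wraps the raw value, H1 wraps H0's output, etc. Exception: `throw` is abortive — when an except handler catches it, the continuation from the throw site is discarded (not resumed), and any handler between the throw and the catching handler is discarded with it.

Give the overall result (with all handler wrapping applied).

Evaluation trace:
ask @ H2 ⇒ 7
emit(13) @ H0 ⇒ out+=13
H0 returns [13, 7]
H1 returns [13, 7]
H2 returns [13, 7]
H3 returns ([13, 7], ())
= ([13, 7], ())

Answer: ([13, 7], ())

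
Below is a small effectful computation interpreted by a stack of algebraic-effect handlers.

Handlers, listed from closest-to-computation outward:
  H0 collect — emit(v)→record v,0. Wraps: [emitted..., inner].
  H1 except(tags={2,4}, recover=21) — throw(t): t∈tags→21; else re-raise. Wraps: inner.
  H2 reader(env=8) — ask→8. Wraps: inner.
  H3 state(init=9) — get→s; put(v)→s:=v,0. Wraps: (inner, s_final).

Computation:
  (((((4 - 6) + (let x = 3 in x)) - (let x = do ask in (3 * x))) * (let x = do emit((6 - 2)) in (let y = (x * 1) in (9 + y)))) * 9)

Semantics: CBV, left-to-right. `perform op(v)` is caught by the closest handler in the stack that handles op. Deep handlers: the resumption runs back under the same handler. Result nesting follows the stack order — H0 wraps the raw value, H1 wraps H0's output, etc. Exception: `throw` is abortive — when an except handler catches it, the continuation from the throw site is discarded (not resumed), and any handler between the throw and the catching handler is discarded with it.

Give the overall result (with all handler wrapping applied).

Answer: ([4, -1863], 9)

Working:
ask @ H2 ⇒ 8
emit(4) @ H0 ⇒ out+=4
H0 returns [4, -1863]
H1 returns [4, -1863]
H2 returns [4, -1863]
H3 returns ([4, -1863], 9)
= ([4, -1863], 9)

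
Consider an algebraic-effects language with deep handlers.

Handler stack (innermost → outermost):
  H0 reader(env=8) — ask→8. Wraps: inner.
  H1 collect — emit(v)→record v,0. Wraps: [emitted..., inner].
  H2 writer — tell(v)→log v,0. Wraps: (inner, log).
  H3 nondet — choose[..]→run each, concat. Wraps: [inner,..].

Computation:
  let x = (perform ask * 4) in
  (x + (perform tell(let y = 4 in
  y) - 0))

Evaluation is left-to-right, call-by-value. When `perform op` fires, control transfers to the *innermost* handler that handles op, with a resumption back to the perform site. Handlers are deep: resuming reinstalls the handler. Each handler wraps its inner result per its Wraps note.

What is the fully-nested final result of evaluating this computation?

Answer: [([32], (4))]

Evaluation trace:
ask @ H0 ⇒ 8
tell(4) @ H2 ⇒ log+=4
H0 returns 32
H1 returns [32]
H2 returns ([32], (4))
H3 returns [([32], (4))]
= [([32], (4))]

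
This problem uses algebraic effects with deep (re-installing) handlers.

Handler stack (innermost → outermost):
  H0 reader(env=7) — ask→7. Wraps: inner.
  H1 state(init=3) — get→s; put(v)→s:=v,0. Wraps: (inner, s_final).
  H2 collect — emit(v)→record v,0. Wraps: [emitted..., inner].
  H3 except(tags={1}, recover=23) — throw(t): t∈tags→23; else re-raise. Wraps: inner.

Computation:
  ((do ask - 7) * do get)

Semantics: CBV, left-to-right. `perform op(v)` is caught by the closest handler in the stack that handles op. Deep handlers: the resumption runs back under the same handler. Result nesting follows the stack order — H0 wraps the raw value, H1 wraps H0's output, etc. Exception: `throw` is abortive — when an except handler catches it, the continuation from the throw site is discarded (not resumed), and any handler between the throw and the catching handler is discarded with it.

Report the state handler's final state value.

Working:
ask @ H0 ⇒ 7
get @ H1 ⇒ 3
H0 returns 0
H1 returns (0, 3)
H2 returns [(0, 3)]
H3 returns [(0, 3)]
= [(0, 3)]

Answer: 3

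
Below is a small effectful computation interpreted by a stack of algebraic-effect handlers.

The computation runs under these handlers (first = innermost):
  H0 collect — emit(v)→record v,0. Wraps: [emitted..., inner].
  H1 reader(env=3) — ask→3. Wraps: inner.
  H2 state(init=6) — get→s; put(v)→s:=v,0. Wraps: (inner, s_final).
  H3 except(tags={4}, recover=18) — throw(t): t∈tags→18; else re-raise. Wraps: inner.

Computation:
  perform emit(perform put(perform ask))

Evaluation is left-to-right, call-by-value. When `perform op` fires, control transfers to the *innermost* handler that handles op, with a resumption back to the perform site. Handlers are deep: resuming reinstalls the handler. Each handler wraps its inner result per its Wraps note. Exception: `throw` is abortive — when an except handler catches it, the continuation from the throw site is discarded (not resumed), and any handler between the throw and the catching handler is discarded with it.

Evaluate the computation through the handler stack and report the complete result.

Answer: ([0, 0], 3)

Evaluation trace:
ask @ H1 ⇒ 3
put(3) @ H2 ⇒ s:=3
emit(0) @ H0 ⇒ out+=0
H0 returns [0, 0]
H1 returns [0, 0]
H2 returns ([0, 0], 3)
H3 returns ([0, 0], 3)
= ([0, 0], 3)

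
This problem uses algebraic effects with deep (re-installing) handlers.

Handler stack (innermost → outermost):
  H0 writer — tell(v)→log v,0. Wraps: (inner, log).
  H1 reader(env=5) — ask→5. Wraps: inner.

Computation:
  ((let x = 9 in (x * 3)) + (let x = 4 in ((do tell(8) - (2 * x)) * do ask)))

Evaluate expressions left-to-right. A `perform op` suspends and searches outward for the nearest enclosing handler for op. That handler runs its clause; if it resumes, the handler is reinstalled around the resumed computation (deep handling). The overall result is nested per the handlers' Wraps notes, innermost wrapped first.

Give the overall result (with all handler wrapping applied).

Answer: (-13, (8))

Evaluation trace:
tell(8) @ H0 ⇒ log+=8
ask @ H1 ⇒ 5
H0 returns (-13, (8))
H1 returns (-13, (8))
= (-13, (8))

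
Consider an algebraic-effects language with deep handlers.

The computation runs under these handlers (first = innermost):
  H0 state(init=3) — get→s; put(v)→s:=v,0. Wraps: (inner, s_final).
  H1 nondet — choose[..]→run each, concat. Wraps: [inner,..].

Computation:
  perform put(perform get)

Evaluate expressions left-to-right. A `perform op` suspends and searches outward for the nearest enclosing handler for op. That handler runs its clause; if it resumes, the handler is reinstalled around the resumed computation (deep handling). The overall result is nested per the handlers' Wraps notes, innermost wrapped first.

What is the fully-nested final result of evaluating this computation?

Evaluation trace:
get @ H0 ⇒ 3
put(3) @ H0 ⇒ s:=3
H0 returns (0, 3)
H1 returns [(0, 3)]
= [(0, 3)]

Answer: [(0, 3)]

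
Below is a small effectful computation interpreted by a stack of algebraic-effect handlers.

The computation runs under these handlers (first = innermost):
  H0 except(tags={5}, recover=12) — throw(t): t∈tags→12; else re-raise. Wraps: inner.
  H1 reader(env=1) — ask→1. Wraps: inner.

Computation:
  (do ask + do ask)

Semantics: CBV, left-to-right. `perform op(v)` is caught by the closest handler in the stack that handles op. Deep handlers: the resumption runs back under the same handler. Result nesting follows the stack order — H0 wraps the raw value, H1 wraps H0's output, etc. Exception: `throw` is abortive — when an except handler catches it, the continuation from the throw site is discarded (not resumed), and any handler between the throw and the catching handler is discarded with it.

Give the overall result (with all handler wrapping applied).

Answer: 2

Working:
ask @ H1 ⇒ 1
ask @ H1 ⇒ 1
H0 returns 2
H1 returns 2
= 2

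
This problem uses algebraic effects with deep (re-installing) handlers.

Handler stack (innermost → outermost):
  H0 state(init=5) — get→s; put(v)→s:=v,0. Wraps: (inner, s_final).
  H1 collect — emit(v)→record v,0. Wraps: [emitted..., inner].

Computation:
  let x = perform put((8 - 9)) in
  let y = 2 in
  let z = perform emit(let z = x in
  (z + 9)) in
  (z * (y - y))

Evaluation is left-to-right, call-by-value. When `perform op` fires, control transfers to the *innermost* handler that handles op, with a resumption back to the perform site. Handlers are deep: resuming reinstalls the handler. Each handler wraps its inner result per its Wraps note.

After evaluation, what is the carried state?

Working:
put(-1) @ H0 ⇒ s:=-1
emit(9) @ H1 ⇒ out+=9
H0 returns (0, -1)
H1 returns [9, (0, -1)]
= [9, (0, -1)]

Answer: -1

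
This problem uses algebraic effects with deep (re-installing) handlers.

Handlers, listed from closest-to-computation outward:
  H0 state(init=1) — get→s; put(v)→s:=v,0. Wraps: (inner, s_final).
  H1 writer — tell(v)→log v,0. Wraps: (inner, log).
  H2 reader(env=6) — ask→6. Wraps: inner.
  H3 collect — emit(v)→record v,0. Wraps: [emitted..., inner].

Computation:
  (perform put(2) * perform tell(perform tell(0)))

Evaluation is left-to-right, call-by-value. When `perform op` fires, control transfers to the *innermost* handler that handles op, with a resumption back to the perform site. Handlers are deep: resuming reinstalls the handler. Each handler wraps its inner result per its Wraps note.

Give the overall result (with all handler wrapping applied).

Answer: [((0, 2), (0, 0))]

Working:
put(2) @ H0 ⇒ s:=2
tell(0) @ H1 ⇒ log+=0
tell(0) @ H1 ⇒ log+=0
H0 returns (0, 2)
H1 returns ((0, 2), (0, 0))
H2 returns ((0, 2), (0, 0))
H3 returns [((0, 2), (0, 0))]
= [((0, 2), (0, 0))]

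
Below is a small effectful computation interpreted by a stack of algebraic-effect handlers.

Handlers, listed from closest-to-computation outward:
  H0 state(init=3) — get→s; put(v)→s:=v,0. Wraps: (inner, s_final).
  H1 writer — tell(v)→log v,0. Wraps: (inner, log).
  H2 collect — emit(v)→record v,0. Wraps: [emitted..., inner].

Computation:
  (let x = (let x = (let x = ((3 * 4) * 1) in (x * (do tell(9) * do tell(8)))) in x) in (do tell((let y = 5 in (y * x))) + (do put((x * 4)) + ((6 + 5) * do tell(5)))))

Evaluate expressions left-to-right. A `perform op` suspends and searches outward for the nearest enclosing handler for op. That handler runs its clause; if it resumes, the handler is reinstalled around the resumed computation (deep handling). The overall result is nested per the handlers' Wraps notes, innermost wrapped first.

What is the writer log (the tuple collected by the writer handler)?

Answer: (9, 8, 0, 5)

Working:
tell(9) @ H1 ⇒ log+=9
tell(8) @ H1 ⇒ log+=8
tell(0) @ H1 ⇒ log+=0
put(0) @ H0 ⇒ s:=0
tell(5) @ H1 ⇒ log+=5
H0 returns (0, 0)
H1 returns ((0, 0), (9, 8, 0, 5))
H2 returns [((0, 0), (9, 8, 0, 5))]
= [((0, 0), (9, 8, 0, 5))]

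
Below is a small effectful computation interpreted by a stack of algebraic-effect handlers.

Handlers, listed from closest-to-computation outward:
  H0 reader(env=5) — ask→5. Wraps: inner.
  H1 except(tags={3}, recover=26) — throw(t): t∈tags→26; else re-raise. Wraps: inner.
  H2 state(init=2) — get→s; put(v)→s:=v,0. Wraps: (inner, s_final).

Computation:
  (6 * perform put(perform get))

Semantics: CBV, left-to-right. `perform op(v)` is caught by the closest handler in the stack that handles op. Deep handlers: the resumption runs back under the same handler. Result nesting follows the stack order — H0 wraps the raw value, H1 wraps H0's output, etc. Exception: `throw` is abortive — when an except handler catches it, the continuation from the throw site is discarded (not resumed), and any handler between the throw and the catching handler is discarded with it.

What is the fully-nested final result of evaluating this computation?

Answer: (0, 2)

Step-by-step:
get @ H2 ⇒ 2
put(2) @ H2 ⇒ s:=2
H0 returns 0
H1 returns 0
H2 returns (0, 2)
= (0, 2)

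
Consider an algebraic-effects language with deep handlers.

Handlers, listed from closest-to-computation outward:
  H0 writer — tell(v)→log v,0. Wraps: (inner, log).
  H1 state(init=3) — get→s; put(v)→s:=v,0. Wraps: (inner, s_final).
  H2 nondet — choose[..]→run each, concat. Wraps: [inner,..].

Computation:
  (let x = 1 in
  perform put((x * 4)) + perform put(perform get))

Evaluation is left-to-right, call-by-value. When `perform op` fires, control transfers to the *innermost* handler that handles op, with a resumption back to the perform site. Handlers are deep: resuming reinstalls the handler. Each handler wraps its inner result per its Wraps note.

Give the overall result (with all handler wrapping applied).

Step-by-step:
put(4) @ H1 ⇒ s:=4
get @ H1 ⇒ 4
put(4) @ H1 ⇒ s:=4
H0 returns (0, ())
H1 returns ((0, ()), 4)
H2 returns [((0, ()), 4)]
= [((0, ()), 4)]

Answer: [((0, ()), 4)]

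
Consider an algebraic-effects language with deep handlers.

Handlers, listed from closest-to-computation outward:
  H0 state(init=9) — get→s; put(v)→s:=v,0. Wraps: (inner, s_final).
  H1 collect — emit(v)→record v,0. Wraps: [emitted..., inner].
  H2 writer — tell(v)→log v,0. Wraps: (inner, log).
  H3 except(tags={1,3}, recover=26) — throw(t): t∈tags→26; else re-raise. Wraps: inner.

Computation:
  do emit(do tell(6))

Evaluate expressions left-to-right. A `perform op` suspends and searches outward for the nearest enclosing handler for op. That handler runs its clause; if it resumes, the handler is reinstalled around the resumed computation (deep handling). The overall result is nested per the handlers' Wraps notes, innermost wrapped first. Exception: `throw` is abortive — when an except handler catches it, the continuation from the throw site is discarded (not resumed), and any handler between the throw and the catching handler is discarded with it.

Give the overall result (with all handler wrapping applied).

Answer: ([0, (0, 9)], (6))

Working:
tell(6) @ H2 ⇒ log+=6
emit(0) @ H1 ⇒ out+=0
H0 returns (0, 9)
H1 returns [0, (0, 9)]
H2 returns ([0, (0, 9)], (6))
H3 returns ([0, (0, 9)], (6))
= ([0, (0, 9)], (6))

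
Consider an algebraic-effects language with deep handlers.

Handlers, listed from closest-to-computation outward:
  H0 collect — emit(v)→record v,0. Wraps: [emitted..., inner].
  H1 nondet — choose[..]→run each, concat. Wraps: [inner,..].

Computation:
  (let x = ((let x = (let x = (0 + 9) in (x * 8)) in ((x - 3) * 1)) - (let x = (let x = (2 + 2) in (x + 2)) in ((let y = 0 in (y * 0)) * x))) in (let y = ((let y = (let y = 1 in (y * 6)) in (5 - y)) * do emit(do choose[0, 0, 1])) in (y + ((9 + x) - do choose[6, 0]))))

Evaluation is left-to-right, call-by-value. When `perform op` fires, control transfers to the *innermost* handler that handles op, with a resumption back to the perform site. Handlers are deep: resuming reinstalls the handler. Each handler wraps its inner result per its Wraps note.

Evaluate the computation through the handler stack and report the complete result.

Answer: [[0, 72], [0, 78], [0, 72], [0, 78], [1, 72], [1, 78]]

Working:
choose[0, 0, 1] @ H1
  branch[0] choose=0:
    emit(0) @ H0 ⇒ out+=0
    choose[6, 0] @ H1
      branch[0] choose=6:
        H0 returns [0, 72]
        H1 returns [[0, 72]]
      branch[1] choose=0:
        H0 returns [0, 78]
        H1 returns [[0, 78]]
  branch[1] choose=0:
    emit(0) @ H0 ⇒ out+=0
    choose[6, 0] @ H1
      branch[0] choose=6:
        H0 returns [0, 72]
        H1 returns [[0, 72]]
      branch[1] choose=0:
        H0 returns [0, 78]
        H1 returns [[0, 78]]
  branch[2] choose=1:
    emit(1) @ H0 ⇒ out+=1
    choose[6, 0] @ H1
      branch[0] choose=6:
        H0 returns [1, 72]
        H1 returns [[1, 72]]
      branch[1] choose=0:
        H0 returns [1, 78]
        H1 returns [[1, 78]]
= [[0, 72], [0, 78], [0, 72], [0, 78], [1, 72], [1, 78]]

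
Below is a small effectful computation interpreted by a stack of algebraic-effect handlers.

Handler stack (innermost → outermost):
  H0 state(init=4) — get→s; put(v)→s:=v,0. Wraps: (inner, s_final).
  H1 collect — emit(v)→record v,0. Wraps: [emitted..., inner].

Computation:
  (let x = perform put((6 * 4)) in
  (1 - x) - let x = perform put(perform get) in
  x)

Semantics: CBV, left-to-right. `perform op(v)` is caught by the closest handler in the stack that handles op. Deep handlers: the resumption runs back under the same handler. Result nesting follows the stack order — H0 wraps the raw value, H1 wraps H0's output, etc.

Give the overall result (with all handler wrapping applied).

Step-by-step:
put(24) @ H0 ⇒ s:=24
get @ H0 ⇒ 24
put(24) @ H0 ⇒ s:=24
H0 returns (1, 24)
H1 returns [(1, 24)]
= [(1, 24)]

Answer: [(1, 24)]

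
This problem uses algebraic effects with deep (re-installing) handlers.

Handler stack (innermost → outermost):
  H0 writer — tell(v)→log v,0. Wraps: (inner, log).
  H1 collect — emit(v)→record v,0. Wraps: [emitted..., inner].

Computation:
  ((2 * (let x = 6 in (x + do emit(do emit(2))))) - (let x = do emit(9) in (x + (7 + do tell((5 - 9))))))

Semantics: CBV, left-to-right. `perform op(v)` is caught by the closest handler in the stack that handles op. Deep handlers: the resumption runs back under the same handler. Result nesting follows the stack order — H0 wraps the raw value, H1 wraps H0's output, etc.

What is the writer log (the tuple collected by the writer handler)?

Step-by-step:
emit(2) @ H1 ⇒ out+=2
emit(0) @ H1 ⇒ out+=0
emit(9) @ H1 ⇒ out+=9
tell(-4) @ H0 ⇒ log+=-4
H0 returns (5, (-4))
H1 returns [2, 0, 9, (5, (-4))]
= [2, 0, 9, (5, (-4))]

Answer: (-4)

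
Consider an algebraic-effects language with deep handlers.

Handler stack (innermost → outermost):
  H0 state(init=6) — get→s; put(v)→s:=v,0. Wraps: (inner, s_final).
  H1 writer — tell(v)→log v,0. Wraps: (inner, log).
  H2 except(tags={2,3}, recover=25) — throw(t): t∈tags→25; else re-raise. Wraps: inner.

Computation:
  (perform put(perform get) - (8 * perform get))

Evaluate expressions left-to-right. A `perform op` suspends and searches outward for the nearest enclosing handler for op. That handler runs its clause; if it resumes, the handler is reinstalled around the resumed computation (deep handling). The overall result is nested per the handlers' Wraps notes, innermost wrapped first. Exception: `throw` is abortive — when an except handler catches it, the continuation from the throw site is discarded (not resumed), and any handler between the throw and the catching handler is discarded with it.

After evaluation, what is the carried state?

Working:
get @ H0 ⇒ 6
put(6) @ H0 ⇒ s:=6
get @ H0 ⇒ 6
H0 returns (-48, 6)
H1 returns ((-48, 6), ())
H2 returns ((-48, 6), ())
= ((-48, 6), ())

Answer: 6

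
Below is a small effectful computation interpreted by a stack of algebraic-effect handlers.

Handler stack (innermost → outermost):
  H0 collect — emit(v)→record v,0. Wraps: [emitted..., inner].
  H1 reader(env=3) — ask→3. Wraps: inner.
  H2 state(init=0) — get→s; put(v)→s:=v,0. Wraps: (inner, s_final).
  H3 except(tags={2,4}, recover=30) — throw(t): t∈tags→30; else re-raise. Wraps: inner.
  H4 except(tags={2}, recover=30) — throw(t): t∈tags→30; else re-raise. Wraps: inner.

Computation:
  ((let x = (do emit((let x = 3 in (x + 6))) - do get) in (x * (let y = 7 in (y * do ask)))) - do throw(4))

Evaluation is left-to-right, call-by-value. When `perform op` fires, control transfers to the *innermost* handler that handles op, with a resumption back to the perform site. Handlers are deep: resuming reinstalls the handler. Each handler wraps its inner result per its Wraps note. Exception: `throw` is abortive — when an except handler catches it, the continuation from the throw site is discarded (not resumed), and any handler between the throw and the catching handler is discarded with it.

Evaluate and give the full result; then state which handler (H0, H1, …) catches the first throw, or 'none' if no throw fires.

Working:
emit(9) @ H0 ⇒ out+=9
get @ H2 ⇒ 0
ask @ H1 ⇒ 3
throw(4) @ H3 caught ⇒ 30
H4 returns 30
= 30

Answer: 30 ; first throw caught by: H3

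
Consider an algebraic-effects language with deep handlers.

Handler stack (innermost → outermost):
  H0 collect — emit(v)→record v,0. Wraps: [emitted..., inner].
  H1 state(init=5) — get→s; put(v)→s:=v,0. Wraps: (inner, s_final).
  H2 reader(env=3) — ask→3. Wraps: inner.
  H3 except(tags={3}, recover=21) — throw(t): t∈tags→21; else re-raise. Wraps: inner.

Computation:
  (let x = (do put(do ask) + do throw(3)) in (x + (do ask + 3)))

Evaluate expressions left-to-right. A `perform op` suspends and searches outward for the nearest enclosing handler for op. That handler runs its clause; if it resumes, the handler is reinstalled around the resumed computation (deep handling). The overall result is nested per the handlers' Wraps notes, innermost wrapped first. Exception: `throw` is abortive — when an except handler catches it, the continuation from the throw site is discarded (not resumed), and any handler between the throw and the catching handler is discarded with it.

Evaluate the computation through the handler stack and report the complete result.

Evaluation trace:
ask @ H2 ⇒ 3
put(3) @ H1 ⇒ s:=3
throw(3) @ H3 caught ⇒ 21
= 21

Answer: 21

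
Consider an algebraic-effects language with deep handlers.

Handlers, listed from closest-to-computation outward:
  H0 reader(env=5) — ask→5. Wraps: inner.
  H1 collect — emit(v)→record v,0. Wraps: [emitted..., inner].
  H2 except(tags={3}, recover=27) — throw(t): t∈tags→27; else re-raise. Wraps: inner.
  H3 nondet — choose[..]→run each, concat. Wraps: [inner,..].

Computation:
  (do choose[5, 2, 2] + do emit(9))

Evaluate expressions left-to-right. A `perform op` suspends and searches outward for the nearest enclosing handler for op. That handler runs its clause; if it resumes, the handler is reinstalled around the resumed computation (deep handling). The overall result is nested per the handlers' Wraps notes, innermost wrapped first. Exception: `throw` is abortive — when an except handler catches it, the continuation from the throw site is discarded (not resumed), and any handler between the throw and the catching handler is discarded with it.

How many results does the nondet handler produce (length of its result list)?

Evaluation trace:
choose[5, 2, 2] @ H3
  branch[0] choose=5:
    emit(9) @ H1 ⇒ out+=9
    H0 returns 5
    H1 returns [9, 5]
    H2 returns [9, 5]
    H3 returns [[9, 5]]
  branch[1] choose=2:
    emit(9) @ H1 ⇒ out+=9
    H0 returns 2
    H1 returns [9, 2]
    H2 returns [9, 2]
    H3 returns [[9, 2]]
  branch[2] choose=2:
    emit(9) @ H1 ⇒ out+=9
    H0 returns 2
    H1 returns [9, 2]
    H2 returns [9, 2]
    H3 returns [[9, 2]]
= [[9, 5], [9, 2], [9, 2]]

Answer: 3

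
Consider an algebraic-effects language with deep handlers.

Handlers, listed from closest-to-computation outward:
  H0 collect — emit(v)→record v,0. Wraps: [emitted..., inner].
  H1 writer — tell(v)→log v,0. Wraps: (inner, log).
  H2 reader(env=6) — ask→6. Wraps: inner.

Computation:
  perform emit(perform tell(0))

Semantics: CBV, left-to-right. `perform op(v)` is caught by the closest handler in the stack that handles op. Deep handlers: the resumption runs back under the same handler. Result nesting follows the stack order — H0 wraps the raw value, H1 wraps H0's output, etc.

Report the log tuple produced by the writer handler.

Working:
tell(0) @ H1 ⇒ log+=0
emit(0) @ H0 ⇒ out+=0
H0 returns [0, 0]
H1 returns ([0, 0], (0))
H2 returns ([0, 0], (0))
= ([0, 0], (0))

Answer: (0)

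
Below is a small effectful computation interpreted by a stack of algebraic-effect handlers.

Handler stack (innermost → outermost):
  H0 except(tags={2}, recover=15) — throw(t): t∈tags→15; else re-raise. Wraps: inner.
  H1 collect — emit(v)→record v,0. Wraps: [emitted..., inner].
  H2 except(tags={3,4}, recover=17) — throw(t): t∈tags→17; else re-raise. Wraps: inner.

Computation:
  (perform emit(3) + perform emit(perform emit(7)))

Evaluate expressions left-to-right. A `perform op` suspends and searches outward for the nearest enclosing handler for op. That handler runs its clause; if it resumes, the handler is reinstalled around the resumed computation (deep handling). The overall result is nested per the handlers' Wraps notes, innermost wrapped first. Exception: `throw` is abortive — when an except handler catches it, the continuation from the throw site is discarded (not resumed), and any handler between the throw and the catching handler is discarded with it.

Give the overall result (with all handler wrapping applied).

Answer: [3, 7, 0, 0]

Working:
emit(3) @ H1 ⇒ out+=3
emit(7) @ H1 ⇒ out+=7
emit(0) @ H1 ⇒ out+=0
H0 returns 0
H1 returns [3, 7, 0, 0]
H2 returns [3, 7, 0, 0]
= [3, 7, 0, 0]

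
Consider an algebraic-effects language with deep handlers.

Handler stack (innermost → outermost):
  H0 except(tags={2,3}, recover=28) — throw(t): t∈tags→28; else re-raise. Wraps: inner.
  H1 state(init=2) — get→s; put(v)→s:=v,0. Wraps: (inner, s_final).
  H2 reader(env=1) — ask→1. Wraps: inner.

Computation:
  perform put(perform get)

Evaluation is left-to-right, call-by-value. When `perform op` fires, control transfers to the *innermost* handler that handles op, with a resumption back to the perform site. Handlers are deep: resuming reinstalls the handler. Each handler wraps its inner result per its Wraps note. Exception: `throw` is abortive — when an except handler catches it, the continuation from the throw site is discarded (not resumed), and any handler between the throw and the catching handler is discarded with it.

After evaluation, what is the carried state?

Answer: 2

Working:
get @ H1 ⇒ 2
put(2) @ H1 ⇒ s:=2
H0 returns 0
H1 returns (0, 2)
H2 returns (0, 2)
= (0, 2)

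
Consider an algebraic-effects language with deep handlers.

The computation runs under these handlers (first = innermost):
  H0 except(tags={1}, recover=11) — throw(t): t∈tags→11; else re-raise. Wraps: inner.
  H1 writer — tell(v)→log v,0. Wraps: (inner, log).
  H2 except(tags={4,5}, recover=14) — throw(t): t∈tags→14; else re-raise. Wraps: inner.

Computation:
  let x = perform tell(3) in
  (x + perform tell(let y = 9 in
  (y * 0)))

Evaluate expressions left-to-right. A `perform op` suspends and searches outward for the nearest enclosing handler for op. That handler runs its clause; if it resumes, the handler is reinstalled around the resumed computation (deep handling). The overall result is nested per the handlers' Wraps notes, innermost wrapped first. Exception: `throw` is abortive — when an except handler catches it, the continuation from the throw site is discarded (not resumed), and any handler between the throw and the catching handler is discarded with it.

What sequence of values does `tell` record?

Answer: (3, 0)

Step-by-step:
tell(3) @ H1 ⇒ log+=3
tell(0) @ H1 ⇒ log+=0
H0 returns 0
H1 returns (0, (3, 0))
H2 returns (0, (3, 0))
= (0, (3, 0))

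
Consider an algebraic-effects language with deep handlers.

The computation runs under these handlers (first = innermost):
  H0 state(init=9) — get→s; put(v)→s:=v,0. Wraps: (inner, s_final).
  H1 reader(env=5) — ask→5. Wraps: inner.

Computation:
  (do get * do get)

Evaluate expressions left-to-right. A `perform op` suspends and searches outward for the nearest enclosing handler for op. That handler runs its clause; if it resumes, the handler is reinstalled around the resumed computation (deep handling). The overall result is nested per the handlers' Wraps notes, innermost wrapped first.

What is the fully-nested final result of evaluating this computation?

Evaluation trace:
get @ H0 ⇒ 9
get @ H0 ⇒ 9
H0 returns (81, 9)
H1 returns (81, 9)
= (81, 9)

Answer: (81, 9)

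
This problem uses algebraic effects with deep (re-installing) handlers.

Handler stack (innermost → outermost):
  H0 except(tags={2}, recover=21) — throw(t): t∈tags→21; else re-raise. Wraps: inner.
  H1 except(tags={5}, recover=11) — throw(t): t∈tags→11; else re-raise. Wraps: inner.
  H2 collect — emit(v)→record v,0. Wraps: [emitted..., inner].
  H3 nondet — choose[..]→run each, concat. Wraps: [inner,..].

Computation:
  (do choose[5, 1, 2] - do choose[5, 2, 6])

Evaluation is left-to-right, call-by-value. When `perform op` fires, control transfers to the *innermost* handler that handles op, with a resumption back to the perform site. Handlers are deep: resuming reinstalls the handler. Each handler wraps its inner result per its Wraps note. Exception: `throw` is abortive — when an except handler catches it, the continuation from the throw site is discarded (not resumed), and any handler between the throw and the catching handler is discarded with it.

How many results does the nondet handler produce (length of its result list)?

Step-by-step:
choose[5, 1, 2] @ H3
  branch[0] choose=5:
    choose[5, 2, 6] @ H3
      branch[0] choose=5:
        H0 returns 0
        H1 returns 0
        H2 returns [0]
        H3 returns [[0]]
      branch[1] choose=2:
        H0 returns 3
        H1 returns 3
        H2 returns [3]
        H3 returns [[3]]
      branch[2] choose=6:
        H0 returns -1
        H1 returns -1
        H2 returns [-1]
        H3 returns [[-1]]
  branch[1] choose=1:
    choose[5, 2, 6] @ H3
      branch[0] choose=5:
        H0 returns -4
        H1 returns -4
        H2 returns [-4]
        H3 returns [[-4]]
      branch[1] choose=2:
        H0 returns -1
        H1 returns -1
        H2 returns [-1]
        H3 returns [[-1]]
      branch[2] choose=6:
        H0 returns -5
        H1 returns -5
        H2 returns [-5]
        H3 returns [[-5]]
  branch[2] choose=2:
    choose[5, 2, 6] @ H3
      branch[0] choose=5:
        H0 returns -3
        H1 returns -3
        H2 returns [-3]
        H3 returns [[-3]]
      branch[1] choose=2:
        H0 returns 0
        H1 returns 0
        H2 returns [0]
        H3 returns [[0]]
      branch[2] choose=6:
        H0 returns -4
        H1 returns -4
        H2 returns [-4]
        H3 returns [[-4]]
= [[0], [3], [-1], [-4], [-1], [-5], [-3], [0], [-4]]

Answer: 9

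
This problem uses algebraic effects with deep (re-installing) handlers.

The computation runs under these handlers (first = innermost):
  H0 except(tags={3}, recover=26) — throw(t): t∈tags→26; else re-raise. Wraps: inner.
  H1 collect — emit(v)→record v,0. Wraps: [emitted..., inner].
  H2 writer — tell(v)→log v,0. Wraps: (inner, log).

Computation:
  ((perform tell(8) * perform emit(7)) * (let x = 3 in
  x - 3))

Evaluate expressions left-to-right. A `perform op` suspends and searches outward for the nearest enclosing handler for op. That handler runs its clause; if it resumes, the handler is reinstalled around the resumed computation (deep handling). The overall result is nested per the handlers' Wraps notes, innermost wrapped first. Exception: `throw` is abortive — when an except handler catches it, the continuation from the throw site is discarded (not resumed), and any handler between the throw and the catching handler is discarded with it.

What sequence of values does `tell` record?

Working:
tell(8) @ H2 ⇒ log+=8
emit(7) @ H1 ⇒ out+=7
H0 returns 0
H1 returns [7, 0]
H2 returns ([7, 0], (8))
= ([7, 0], (8))

Answer: (8)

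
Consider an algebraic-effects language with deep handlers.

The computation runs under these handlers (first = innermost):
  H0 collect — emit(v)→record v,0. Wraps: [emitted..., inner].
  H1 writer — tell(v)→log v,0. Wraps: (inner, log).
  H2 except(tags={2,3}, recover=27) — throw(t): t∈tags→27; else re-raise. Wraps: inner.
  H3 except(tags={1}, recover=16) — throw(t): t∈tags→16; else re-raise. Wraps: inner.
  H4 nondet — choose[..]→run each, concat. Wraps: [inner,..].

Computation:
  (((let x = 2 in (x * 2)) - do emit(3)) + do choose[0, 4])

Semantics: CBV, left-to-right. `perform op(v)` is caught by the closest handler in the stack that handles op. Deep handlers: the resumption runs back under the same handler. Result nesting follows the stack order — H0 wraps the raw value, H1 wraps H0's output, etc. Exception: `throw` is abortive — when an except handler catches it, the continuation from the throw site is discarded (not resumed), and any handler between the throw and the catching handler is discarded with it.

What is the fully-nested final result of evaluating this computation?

Working:
emit(3) @ H0 ⇒ out+=3
choose[0, 4] @ H4
  branch[0] choose=0:
    H0 returns [3, 4]
    H1 returns ([3, 4], ())
    H2 returns ([3, 4], ())
    H3 returns ([3, 4], ())
    H4 returns [([3, 4], ())]
  branch[1] choose=4:
    H0 returns [3, 8]
    H1 returns ([3, 8], ())
    H2 returns ([3, 8], ())
    H3 returns ([3, 8], ())
    H4 returns [([3, 8], ())]
= [([3, 4], ()), ([3, 8], ())]

Answer: [([3, 4], ()), ([3, 8], ())]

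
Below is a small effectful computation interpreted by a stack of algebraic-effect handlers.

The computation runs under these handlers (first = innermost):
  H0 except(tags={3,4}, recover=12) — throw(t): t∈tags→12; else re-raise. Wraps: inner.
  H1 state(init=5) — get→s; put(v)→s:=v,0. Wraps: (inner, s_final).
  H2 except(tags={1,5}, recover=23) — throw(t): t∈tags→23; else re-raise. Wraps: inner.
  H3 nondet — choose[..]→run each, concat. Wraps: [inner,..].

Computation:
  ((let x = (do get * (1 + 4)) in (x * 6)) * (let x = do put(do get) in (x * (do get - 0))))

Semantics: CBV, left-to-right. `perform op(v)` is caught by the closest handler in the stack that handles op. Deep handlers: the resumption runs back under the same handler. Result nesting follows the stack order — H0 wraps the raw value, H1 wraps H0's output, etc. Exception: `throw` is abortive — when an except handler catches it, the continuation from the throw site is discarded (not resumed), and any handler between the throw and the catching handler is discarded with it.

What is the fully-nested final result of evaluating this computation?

Evaluation trace:
get @ H1 ⇒ 5
get @ H1 ⇒ 5
put(5) @ H1 ⇒ s:=5
get @ H1 ⇒ 5
H0 returns 0
H1 returns (0, 5)
H2 returns (0, 5)
H3 returns [(0, 5)]
= [(0, 5)]

Answer: [(0, 5)]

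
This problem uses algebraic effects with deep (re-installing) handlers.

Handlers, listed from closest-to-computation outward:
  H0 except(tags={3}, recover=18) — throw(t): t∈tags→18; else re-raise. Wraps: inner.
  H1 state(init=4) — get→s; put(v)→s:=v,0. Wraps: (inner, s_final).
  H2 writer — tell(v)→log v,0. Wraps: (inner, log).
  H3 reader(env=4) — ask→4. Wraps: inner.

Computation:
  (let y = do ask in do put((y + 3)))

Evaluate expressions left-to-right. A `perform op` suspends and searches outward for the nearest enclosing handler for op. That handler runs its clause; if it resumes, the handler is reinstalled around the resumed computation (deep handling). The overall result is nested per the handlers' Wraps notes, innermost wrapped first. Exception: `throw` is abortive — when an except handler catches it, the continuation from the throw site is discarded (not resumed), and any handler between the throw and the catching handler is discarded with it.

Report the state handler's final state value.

Step-by-step:
ask @ H3 ⇒ 4
put(7) @ H1 ⇒ s:=7
H0 returns 0
H1 returns (0, 7)
H2 returns ((0, 7), ())
H3 returns ((0, 7), ())
= ((0, 7), ())

Answer: 7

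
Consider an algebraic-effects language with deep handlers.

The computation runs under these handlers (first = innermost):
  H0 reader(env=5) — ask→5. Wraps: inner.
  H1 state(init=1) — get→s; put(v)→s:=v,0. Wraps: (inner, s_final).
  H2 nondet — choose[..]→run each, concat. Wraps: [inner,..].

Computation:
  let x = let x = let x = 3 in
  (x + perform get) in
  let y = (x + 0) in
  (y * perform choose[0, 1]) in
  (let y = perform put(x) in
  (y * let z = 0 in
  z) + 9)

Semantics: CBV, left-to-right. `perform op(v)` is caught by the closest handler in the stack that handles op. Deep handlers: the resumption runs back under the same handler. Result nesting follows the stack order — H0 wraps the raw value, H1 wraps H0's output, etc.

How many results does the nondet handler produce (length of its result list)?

Answer: 2

Step-by-step:
get @ H1 ⇒ 1
choose[0, 1] @ H2
  branch[0] choose=0:
    put(0) @ H1 ⇒ s:=0
    H0 returns 9
    H1 returns (9, 0)
    H2 returns [(9, 0)]
  branch[1] choose=1:
    put(4) @ H1 ⇒ s:=4
    H0 returns 9
    H1 returns (9, 4)
    H2 returns [(9, 4)]
= [(9, 0), (9, 4)]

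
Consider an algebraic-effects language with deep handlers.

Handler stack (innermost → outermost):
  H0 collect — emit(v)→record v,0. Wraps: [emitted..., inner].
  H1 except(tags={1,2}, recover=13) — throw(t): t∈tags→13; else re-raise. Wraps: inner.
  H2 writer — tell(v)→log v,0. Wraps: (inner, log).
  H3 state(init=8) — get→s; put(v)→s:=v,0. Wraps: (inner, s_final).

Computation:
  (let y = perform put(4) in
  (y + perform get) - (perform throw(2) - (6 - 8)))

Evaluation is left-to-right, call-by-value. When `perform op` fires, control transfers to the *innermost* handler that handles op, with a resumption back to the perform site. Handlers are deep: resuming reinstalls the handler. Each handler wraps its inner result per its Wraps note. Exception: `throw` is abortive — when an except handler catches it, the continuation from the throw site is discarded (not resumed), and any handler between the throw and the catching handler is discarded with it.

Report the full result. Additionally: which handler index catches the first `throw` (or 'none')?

Working:
put(4) @ H3 ⇒ s:=4
get @ H3 ⇒ 4
throw(2) @ H1 caught ⇒ 13
H2 returns (13, ())
H3 returns ((13, ()), 4)
= ((13, ()), 4)

Answer: ((13, ()), 4) ; first throw caught by: H1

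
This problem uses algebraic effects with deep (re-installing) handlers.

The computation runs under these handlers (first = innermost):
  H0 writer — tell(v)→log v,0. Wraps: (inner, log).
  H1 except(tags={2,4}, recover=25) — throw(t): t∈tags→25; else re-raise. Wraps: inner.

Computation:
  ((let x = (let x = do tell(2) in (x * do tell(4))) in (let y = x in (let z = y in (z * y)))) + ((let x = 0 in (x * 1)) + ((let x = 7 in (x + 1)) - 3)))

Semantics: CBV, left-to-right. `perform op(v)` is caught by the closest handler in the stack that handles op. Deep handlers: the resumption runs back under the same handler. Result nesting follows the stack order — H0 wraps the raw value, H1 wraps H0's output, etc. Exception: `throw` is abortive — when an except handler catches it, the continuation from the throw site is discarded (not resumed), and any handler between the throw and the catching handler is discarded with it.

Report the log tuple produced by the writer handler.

Answer: (2, 4)

Evaluation trace:
tell(2) @ H0 ⇒ log+=2
tell(4) @ H0 ⇒ log+=4
H0 returns (5, (2, 4))
H1 returns (5, (2, 4))
= (5, (2, 4))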